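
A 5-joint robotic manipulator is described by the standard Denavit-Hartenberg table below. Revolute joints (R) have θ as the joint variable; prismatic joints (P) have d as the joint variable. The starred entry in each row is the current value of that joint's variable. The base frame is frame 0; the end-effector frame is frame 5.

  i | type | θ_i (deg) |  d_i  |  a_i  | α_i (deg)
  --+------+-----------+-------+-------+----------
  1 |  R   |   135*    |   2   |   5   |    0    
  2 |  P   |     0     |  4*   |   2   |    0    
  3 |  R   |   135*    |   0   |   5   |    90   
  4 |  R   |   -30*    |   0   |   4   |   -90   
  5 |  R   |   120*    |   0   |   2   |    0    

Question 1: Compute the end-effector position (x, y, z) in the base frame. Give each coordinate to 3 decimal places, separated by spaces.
-3.218 -2.648 4.500

after link 1: o_1 = (-3.5355, 3.5355, 2.0000)
after link 2: o_2 = (-4.9497, 4.9497, 6.0000)
after link 3: o_3 = (-4.9497, -0.0503, 6.0000)
after link 4: o_4 = (-4.9497, -3.5144, 4.0000)
after link 5: o_5 = (-3.2177, -2.6483, 4.5000)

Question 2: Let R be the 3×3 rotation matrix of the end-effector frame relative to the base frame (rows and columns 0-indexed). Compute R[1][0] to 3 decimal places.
0.433

End-effector x-axis (col 0 of R) = (0.8660,0.4330,0.2500)
R[1][0] = 0.4330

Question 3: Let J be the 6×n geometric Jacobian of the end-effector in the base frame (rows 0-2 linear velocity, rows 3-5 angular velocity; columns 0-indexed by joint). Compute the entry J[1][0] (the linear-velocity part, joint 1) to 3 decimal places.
-3.218

axis z_0 = ẑ; lever o_n−o_0 = (-3.2177,-2.6483,4.5000)
cross product → J_v[:, 0] = (2.6483,-3.2177,0.0000)
J_ω[:, 0] = z_0
entry J[1][0] = -3.2177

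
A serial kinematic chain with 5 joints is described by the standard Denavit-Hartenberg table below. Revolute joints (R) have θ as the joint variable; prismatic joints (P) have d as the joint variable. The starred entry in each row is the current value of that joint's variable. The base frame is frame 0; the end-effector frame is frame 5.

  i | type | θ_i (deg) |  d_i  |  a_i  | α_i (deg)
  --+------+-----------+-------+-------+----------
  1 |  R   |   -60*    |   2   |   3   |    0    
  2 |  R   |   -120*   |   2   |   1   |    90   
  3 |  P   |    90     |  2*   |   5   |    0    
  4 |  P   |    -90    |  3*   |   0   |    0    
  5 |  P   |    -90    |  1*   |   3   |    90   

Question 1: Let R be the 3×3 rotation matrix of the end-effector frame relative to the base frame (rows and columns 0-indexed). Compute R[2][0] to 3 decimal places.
-1.000

End-effector x-axis (col 0 of R) = (-0.0000,0.0000,-1.0000)
R[2][0] = -1.0000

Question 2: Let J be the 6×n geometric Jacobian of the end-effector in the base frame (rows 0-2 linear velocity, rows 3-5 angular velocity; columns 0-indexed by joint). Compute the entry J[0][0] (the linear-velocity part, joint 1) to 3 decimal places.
axis z_0 = ẑ; lever o_n−o_0 = (0.5000,3.4019,6.0000)
cross product → J_v[:, 0] = (-3.4019,0.5000,0.0000)
J_ω[:, 0] = z_0
entry J[0][0] = -3.4019

-3.402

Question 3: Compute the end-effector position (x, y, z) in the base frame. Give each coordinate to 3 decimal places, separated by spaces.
0.500 3.402 6.000

after link 1: o_1 = (1.5000, -2.5981, 2.0000)
after link 2: o_2 = (0.5000, -2.5981, 4.0000)
after link 3: o_3 = (0.5000, -0.5981, 9.0000)
after link 4: o_4 = (0.5000, 2.4019, 9.0000)
after link 5: o_5 = (0.5000, 3.4019, 6.0000)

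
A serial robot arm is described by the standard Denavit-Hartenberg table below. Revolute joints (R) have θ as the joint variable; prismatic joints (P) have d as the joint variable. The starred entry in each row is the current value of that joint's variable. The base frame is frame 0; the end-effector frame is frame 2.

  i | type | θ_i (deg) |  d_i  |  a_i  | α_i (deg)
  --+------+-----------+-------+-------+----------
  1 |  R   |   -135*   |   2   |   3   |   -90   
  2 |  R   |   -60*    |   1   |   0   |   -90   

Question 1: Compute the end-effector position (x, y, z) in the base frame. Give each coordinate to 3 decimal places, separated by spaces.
-1.414 -2.828 2.000

after link 1: o_1 = (-2.1213, -2.1213, 2.0000)
after link 2: o_2 = (-1.4142, -2.8284, 2.0000)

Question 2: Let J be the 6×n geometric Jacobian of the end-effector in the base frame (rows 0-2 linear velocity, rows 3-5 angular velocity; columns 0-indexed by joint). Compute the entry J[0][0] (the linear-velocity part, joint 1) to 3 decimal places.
axis z_0 = ẑ; lever o_n−o_0 = (-1.4142,-2.8284,2.0000)
cross product → J_v[:, 0] = (2.8284,-1.4142,0.0000)
J_ω[:, 0] = z_0
entry J[0][0] = 2.8284

2.828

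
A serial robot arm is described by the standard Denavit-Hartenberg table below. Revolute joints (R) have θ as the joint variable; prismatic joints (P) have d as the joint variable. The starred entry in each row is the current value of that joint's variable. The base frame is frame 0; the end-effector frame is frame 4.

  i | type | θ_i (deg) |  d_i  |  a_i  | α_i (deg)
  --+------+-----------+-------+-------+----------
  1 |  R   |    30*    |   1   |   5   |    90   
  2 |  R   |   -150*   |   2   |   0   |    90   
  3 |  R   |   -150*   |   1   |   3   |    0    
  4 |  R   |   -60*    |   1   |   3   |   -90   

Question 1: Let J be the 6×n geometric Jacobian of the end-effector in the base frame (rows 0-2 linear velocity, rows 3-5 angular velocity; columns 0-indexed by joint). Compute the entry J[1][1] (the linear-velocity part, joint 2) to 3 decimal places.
-2.165

axis z_1 = (0.5000,-0.8660,0.0000); lever o_n−o_1 = (4.0311,0.0179,4.3301)
cross product → J_v[:, 1] = (-3.7500,-2.1651,3.5000)
J_ω[:, 1] = z_1
entry J[1][1] = -2.1651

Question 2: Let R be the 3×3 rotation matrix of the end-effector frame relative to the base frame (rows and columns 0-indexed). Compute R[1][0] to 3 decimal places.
End-effector x-axis (col 0 of R) = (0.8995,-0.0580,0.4330)
R[1][0] = -0.0580

-0.058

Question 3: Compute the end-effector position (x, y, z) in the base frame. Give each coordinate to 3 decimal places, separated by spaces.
after link 1: o_1 = (4.3301, 2.5000, 1.0000)
after link 2: o_2 = (5.3301, 0.7679, 1.0000)
after link 3: o_3 = (6.0957, 2.9420, 3.1651)
after link 4: o_4 = (8.3612, 2.5179, 5.3301)

8.361 2.518 5.330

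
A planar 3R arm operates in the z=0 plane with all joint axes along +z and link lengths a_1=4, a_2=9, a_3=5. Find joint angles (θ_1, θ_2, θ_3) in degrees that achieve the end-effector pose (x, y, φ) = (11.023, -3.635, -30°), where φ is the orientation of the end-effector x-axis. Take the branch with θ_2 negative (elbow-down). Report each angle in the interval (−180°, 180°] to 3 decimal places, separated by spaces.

100.761 -135.006 4.246

wrist centre = target − a_3·(cos φ, sin φ) = (6.6929, -1.1350)
cos θ_2 = (46.0828−4²−9²)/(2·4·9) = -0.7072; θ_2 = -135.0062° (elbow-down)
β = atan2(-1.1350,6.6929) = -9.6248°; ψ = atan2(-6.3633,-2.3647) = -110.3856°
θ_1 = β − ψ = 100.7607°
θ_3 = φ − θ_1 − θ_2 = 4.2455° (wrapped to (-180°,180°])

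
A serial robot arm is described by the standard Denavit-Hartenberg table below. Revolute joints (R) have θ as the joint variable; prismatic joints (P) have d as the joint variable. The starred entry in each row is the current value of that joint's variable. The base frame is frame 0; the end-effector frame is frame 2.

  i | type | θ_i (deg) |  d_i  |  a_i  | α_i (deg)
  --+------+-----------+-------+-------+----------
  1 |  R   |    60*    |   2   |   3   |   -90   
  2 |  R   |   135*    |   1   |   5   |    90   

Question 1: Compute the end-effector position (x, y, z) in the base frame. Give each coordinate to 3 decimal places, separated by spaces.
after link 1: o_1 = (1.5000, 2.5981, 2.0000)
after link 2: o_2 = (-1.1338, 0.0362, -1.5355)

-1.134 0.036 -1.536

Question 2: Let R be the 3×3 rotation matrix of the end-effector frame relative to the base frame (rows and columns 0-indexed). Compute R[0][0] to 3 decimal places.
End-effector x-axis (col 0 of R) = (-0.3536,-0.6124,-0.7071)
R[0][0] = -0.3536

-0.354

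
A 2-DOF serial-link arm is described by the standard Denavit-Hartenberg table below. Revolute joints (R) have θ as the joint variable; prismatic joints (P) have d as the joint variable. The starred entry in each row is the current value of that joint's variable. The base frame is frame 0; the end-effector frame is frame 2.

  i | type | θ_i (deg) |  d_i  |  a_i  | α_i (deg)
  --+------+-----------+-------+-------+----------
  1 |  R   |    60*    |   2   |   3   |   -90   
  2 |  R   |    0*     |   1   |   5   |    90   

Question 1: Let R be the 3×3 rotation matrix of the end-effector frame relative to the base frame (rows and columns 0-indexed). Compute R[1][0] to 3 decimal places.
End-effector x-axis (col 0 of R) = (0.5000,0.8660,0.0000)
R[1][0] = 0.8660

0.866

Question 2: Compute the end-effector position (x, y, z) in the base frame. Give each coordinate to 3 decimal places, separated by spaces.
3.134 7.428 2.000

after link 1: o_1 = (1.5000, 2.5981, 2.0000)
after link 2: o_2 = (3.1340, 7.4282, 2.0000)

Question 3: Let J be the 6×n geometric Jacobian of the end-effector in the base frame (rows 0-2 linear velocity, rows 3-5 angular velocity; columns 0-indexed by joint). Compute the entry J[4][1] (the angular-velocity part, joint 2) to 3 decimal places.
axis z_1 = (-0.8660,0.5000,0.0000); lever o_n−o_1 = (1.6340,4.8301,0.0000)
cross product → J_v[:, 1] = (-0.0000,0.0000,-5.0000)
J_ω[:, 1] = z_1
entry J[4][1] = 0.5000

0.500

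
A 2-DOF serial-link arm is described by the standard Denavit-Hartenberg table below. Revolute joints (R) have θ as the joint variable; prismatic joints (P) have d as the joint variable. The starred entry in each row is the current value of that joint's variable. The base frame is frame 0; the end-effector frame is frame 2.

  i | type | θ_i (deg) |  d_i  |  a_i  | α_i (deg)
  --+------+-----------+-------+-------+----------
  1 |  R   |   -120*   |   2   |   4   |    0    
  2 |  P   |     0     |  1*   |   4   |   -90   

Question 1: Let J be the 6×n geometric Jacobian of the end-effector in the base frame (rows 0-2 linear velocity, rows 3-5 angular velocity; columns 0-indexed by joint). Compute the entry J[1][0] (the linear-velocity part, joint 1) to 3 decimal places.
axis z_0 = ẑ; lever o_n−o_0 = (-4.0000,-6.9282,3.0000)
cross product → J_v[:, 0] = (6.9282,-4.0000,0.0000)
J_ω[:, 0] = z_0
entry J[1][0] = -4.0000

-4.000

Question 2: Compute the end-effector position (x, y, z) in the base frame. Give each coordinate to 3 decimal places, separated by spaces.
-4.000 -6.928 3.000

after link 1: o_1 = (-2.0000, -3.4641, 2.0000)
after link 2: o_2 = (-4.0000, -6.9282, 3.0000)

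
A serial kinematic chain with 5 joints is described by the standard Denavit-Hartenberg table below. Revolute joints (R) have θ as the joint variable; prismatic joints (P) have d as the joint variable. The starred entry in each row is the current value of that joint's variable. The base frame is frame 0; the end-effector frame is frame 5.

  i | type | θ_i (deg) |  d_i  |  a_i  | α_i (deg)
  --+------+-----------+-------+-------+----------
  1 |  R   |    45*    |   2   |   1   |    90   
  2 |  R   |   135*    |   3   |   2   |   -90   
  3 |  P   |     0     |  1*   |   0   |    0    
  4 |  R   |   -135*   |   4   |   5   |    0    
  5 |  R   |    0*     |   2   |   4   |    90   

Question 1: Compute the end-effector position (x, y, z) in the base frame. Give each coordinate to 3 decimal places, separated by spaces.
after link 1: o_1 = (0.7071, 0.7071, 2.0000)
after link 2: o_2 = (1.8284, -2.4142, 3.4142)
after link 3: o_3 = (1.3284, -2.9142, 2.7071)
after link 4: o_4 = (3.5962, -5.6464, -2.6213)
after link 5: o_5 = (6.0104, -7.2322, -6.0355)

6.010 -7.232 -6.036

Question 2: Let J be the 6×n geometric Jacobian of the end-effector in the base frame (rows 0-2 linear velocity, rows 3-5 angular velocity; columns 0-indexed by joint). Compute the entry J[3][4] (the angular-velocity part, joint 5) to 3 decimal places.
-0.500

axis z_4 = (-0.5000,-0.5000,-0.7071); lever o_n−o_4 = (2.4142,-1.5858,-3.4142)
cross product → J_v[:, 4] = (0.5858,-3.4142,2.0000)
J_ω[:, 4] = z_4
entry J[3][4] = -0.5000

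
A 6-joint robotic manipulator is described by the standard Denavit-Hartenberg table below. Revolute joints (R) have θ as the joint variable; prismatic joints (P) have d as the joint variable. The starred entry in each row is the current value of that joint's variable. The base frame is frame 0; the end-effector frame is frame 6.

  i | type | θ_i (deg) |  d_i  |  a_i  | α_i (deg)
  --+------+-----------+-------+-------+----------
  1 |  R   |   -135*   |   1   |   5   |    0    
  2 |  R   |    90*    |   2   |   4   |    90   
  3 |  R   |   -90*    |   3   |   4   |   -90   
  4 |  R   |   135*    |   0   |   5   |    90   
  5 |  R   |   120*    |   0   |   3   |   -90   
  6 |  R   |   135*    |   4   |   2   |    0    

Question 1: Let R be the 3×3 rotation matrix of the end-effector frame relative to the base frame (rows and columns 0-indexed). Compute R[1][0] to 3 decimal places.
0.256

End-effector x-axis (col 0 of R) = (-0.6098,0.2562,0.7500)
R[1][0] = 0.2562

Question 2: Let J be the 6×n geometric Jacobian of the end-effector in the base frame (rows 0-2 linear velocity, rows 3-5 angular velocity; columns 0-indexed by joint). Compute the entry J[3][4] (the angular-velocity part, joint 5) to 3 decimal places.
0.500

axis z_4 = (0.5000,0.5000,-0.7071); lever o_n−o_4 = (-3.2787,-2.3925,-2.0101)
cross product → J_v[:, 4] = (-2.6968,3.3235,0.4431)
J_ω[:, 4] = z_4
entry J[3][4] = 0.5000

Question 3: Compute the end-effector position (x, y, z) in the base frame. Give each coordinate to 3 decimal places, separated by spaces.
after link 1: o_1 = (-3.5355, -3.5355, 1.0000)
after link 2: o_2 = (-0.7071, -6.3640, 3.0000)
after link 3: o_3 = (-2.8284, -8.4853, -1.0000)
after link 4: o_4 = (-0.3284, -5.9853, 2.5355)
after link 5: o_5 = (0.7587, -8.5724, 1.4749)
after link 6: o_6 = (-3.6072, -8.3778, 0.5254)

-3.607 -8.378 0.525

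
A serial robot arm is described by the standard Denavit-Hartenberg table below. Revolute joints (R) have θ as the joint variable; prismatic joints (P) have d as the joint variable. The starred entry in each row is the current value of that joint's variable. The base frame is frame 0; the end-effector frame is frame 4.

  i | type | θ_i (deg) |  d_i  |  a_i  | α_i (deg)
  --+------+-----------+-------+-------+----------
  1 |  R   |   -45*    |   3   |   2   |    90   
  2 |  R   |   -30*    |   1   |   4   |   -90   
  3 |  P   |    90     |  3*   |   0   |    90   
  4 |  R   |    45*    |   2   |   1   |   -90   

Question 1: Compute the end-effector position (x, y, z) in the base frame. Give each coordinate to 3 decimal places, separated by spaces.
after link 1: o_1 = (1.4142, -1.4142, 3.0000)
after link 2: o_2 = (3.1566, -4.5708, 1.0000)
after link 3: o_3 = (4.2173, -5.6315, 3.5981)
after link 4: o_4 = (6.1920, -6.6062, 3.2104)

6.192 -6.606 3.210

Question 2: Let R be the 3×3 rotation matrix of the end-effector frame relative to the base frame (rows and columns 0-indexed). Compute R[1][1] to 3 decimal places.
End-effector y-axis (col 1 of R) = (-0.6124,0.6124,0.5000)
R[1][1] = 0.6124

0.612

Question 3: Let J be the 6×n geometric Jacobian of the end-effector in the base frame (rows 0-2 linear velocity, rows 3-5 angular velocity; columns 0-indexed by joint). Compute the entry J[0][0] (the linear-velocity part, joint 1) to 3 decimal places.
axis z_0 = ẑ; lever o_n−o_0 = (6.1920,-6.6062,3.2104)
cross product → J_v[:, 0] = (6.6062,6.1920,-0.0000)
J_ω[:, 0] = z_0
entry J[0][0] = 6.6062

6.606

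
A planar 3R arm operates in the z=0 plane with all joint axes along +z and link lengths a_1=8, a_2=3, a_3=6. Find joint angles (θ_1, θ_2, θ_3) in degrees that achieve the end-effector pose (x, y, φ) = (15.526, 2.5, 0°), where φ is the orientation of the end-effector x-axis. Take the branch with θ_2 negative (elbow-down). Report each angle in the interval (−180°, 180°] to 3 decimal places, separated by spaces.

30.002 -60.007 30.005

wrist centre = target − a_3·(cos φ, sin φ) = (9.5260, 2.5000)
cos θ_2 = (96.9947−8²−3²)/(2·8·3) = 0.4999; θ_2 = -60.0073° (elbow-down)
β = atan2(2.5000,9.5260) = 14.7051°; ψ = atan2(-2.5983,9.4997) = -15.2969°
θ_1 = β − ψ = 30.0020°
θ_3 = φ − θ_1 − θ_2 = 30.0053° (wrapped to (-180°,180°])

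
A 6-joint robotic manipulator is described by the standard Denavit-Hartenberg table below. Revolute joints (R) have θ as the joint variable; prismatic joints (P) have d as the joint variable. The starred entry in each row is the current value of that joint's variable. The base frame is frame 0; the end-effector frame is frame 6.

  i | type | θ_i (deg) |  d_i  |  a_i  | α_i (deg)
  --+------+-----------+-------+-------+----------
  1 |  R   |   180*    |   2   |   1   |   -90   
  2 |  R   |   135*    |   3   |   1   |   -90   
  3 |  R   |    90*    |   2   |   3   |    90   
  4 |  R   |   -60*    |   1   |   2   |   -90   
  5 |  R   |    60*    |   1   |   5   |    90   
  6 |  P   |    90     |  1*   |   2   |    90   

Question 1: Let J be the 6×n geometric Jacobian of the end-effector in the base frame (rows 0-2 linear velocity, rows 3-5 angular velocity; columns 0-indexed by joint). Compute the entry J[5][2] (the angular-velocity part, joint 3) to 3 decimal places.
0.707

axis z_2 = (0.7071,-0.0000,0.7071); lever o_n−o_2 = (-2.8123,8.2811,1.1901)
cross product → J_v[:, 2] = (-5.8556,-2.8301,5.8556)
J_ω[:, 2] = z_2
entry J[5][2] = 0.7071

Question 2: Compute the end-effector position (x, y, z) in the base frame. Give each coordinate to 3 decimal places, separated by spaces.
-3.105 5.281 2.483

after link 1: o_1 = (-1.0000, 0.0000, 2.0000)
after link 2: o_2 = (-0.2929, -3.0000, 1.2929)
after link 3: o_3 = (1.1213, -0.0000, 2.7071)
after link 4: o_4 = (0.6037, 1.0000, 0.7753)
after link 5: o_5 = (-3.6356, 3.1160, 2.6597)
after link 6: o_6 = (-3.1052, 5.2811, 2.4830)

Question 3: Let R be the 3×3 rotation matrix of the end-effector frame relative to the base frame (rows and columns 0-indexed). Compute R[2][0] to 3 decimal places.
0.354

End-effector x-axis (col 0 of R) = (0.3536,0.8660,0.3536)
R[2][0] = 0.3536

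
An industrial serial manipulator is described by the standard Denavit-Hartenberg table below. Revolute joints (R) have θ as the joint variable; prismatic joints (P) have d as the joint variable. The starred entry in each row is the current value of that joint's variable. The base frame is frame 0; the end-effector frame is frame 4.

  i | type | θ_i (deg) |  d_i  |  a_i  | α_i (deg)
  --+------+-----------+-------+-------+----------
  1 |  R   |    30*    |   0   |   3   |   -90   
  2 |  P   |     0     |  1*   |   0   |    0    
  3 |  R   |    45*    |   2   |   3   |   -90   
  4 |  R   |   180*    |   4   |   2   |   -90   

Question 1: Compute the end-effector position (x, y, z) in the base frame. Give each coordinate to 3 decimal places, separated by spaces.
-0.739 3.037 -3.536

after link 1: o_1 = (2.5981, 1.5000, 0.0000)
after link 2: o_2 = (2.0981, 2.3660, 0.0000)
after link 3: o_3 = (2.9352, 5.1587, -2.1213)
after link 4: o_4 = (-0.7390, 3.0374, -3.5355)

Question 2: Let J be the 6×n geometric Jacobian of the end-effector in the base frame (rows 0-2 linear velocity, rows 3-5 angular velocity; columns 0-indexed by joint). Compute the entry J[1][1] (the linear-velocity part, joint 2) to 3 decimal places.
prismatic axis z_1 = (-0.5000,0.8660,0.0000)
J_v[:, 1] = z_1; J_ω[:, 1] = (0,0,0)
entry J[1][1] = 0.8660

0.866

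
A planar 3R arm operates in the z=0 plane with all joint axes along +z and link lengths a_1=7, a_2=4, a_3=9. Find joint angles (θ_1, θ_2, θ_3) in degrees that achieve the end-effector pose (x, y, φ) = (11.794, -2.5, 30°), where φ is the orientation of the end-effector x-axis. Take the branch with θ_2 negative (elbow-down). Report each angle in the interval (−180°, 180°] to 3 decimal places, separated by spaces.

-30.511 -90.002 150.513

wrist centre = target − a_3·(cos φ, sin φ) = (3.9998, -7.0000)
cos θ_2 = (64.9982−7²−4²)/(2·7·4) = -0.0000; θ_2 = -90.0019° (elbow-down)
β = atan2(-7.0000,3.9998) = -60.2565°; ψ = atan2(-4.0000,6.9999) = -29.7453°
θ_1 = β − ψ = -30.5112°
θ_3 = φ − θ_1 − θ_2 = 150.5131° (wrapped to (-180°,180°])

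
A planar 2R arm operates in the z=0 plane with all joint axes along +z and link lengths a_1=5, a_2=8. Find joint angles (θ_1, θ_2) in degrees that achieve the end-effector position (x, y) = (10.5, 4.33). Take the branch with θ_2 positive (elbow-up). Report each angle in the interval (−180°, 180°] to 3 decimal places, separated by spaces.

-15.179 60.001

cos θ_2 = (128.9989−5²−8²)/(2·5·8) = 0.5000; θ_2 = 60.0009° (elbow-up)
β = atan2(4.3300,10.5000) = 22.4103°; ψ = atan2(6.9283,8.9999) = 37.5897°
θ_1 = β − ψ = -15.1794°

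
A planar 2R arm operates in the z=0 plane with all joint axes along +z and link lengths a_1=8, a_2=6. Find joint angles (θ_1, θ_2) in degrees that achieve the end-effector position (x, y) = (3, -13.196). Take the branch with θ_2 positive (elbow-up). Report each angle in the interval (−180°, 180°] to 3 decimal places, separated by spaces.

-90.002 30.005

cos θ_2 = (183.1344−8²−6²)/(2·8·6) = 0.8660; θ_2 = 30.0048° (elbow-up)
β = atan2(-13.1960,3.0000) = -77.1920°; ψ = atan2(3.0004,13.1959) = 12.8099°
θ_1 = β − ψ = -90.0019°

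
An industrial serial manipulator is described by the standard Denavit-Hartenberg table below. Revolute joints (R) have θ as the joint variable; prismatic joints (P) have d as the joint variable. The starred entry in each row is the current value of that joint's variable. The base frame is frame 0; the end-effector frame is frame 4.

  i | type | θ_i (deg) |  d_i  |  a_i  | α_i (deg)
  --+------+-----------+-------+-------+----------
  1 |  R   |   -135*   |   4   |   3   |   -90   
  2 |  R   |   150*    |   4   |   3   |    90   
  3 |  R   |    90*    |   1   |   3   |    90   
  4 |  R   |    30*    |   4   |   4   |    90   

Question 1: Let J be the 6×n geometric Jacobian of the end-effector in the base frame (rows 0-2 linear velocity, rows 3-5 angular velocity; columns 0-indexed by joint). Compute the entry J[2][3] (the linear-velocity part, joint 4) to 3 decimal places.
axis z_3 = (0.6124,0.6124,-0.5000); lever o_n−o_3 = (4.1919,-0.7071,-3.7321)
cross product → J_v[:, 3] = (-2.6390,0.1895,-3.0000)
J_ω[:, 3] = z_3
entry J[2][3] = -3.0000

-3.000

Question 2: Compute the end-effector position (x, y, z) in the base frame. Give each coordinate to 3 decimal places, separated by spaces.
after link 1: o_1 = (-2.1213, -2.1213, 4.0000)
after link 2: o_2 = (2.5442, -3.1126, 2.5000)
after link 3: o_3 = (4.3120, -5.5875, 1.6340)
after link 4: o_4 = (8.5039, -6.2946, -2.0981)

8.504 -6.295 -2.098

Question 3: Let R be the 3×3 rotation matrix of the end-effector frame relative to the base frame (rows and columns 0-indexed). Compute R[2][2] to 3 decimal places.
0.750

End-effector z-axis (col 2 of R) = (0.6597,-0.0474,0.7500)
R[2][2] = 0.7500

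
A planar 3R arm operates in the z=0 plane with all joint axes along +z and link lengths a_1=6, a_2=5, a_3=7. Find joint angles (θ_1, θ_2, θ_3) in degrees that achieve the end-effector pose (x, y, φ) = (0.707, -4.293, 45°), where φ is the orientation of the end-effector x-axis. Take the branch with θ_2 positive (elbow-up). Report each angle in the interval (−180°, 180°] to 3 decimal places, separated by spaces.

wrist centre = target − a_3·(cos φ, sin φ) = (-4.2427, -9.2427)
cos θ_2 = (103.4293−6²−5²)/(2·6·5) = 0.7072; θ_2 = 44.9961° (elbow-up)
β = atan2(-9.2427,-4.2427) = -114.6568°; ψ = atan2(3.5353,9.5358) = 20.3418°
θ_1 = β − ψ = -134.9986°
θ_3 = φ − θ_1 − θ_2 = 135.0024° (wrapped to (-180°,180°])

-134.999 44.996 135.002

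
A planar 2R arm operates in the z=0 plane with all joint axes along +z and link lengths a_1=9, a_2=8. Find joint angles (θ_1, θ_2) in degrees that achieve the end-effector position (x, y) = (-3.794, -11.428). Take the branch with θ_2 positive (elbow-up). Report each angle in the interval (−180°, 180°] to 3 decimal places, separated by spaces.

-150.000 90.003

cos θ_2 = (144.9936−9²−8²)/(2·9·8) = -0.0000; θ_2 = 90.0025° (elbow-up)
β = atan2(-11.4280,-3.7940) = -108.3657°; ψ = atan2(8.0000,8.9996) = 41.6347°
θ_1 = β − ψ = -150.0004°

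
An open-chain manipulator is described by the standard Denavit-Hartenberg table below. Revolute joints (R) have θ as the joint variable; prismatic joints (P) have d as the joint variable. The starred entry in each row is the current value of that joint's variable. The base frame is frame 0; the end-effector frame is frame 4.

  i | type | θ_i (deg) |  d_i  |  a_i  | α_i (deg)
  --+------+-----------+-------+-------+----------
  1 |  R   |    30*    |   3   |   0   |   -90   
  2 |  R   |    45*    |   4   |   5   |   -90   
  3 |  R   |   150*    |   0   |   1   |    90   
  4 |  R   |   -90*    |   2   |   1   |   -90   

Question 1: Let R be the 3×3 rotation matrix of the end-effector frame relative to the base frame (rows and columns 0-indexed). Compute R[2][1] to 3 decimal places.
End-effector y-axis (col 1 of R) = (-0.7392,0.5732,0.3536)
R[2][1] = 0.3536

0.354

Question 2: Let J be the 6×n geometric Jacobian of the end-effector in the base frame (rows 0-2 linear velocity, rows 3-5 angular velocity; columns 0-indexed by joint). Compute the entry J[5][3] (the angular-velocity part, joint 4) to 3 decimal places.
axis z_3 = (0.7392,-0.5732,-0.3536); lever o_n−o_3 = (2.0908,-0.7929,0.0000)
cross product → J_v[:, 3] = (-0.2803,-0.7392,0.6124)
J_ω[:, 3] = z_3
entry J[5][3] = -0.3536

-0.354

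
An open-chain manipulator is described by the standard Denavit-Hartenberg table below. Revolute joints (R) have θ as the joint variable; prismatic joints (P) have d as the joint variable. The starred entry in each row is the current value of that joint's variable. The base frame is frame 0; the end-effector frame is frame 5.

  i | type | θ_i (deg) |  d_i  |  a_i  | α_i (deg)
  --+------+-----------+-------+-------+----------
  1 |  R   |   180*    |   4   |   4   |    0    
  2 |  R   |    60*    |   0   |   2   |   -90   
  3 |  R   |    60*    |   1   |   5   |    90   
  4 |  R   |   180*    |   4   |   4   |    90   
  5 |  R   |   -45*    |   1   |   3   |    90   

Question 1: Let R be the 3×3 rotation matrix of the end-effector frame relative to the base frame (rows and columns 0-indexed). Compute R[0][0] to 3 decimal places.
0.483

End-effector x-axis (col 0 of R) = (0.4830,0.8365,0.2588)
R[0][0] = 0.4830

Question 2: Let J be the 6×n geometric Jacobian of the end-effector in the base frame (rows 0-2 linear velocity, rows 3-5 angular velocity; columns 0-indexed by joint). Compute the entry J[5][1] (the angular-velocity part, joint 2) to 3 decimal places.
axis z_1 = (0.0000,0.0000,1.0000); lever o_n−o_1 = (0.1989,-3.6555,1.9104)
cross product → J_v[:, 1] = (3.6555,0.1989,-0.0000)
J_ω[:, 1] = z_1
entry J[5][1] = 1.0000

1.000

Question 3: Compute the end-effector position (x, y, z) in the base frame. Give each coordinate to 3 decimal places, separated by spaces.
-3.801 -3.656 5.910

after link 1: o_1 = (-4.0000, 0.0000, 4.0000)
after link 2: o_2 = (-5.0000, -1.7321, 4.0000)
after link 3: o_3 = (-5.3840, -4.3971, -0.3301)
after link 4: o_4 = (-6.1160, -5.6651, 5.1340)
after link 5: o_5 = (-3.8011, -3.6555, 5.9104)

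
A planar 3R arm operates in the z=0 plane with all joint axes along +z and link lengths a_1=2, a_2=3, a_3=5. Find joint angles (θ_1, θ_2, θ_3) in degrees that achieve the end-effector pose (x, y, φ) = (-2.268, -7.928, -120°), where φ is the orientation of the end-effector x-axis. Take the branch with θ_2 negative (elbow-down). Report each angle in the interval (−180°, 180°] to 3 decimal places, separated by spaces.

-29.996 -90.007 0.003

wrist centre = target − a_3·(cos φ, sin φ) = (0.2320, -3.5979)
cos θ_2 = (12.9985−2²−3²)/(2·2·3) = -0.0001; θ_2 = -90.0071° (elbow-down)
β = atan2(-3.5979,0.2320) = -86.3105°; ψ = atan2(-3.0000,1.9996) = -56.3148°
θ_1 = β − ψ = -29.9957°
θ_3 = φ − θ_1 − θ_2 = 0.0028° (wrapped to (-180°,180°])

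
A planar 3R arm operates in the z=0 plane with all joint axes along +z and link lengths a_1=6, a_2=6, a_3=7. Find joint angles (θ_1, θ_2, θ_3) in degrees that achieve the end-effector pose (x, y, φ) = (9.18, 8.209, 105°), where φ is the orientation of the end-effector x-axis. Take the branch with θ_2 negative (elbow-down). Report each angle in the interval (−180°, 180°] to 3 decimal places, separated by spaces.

wrist centre = target − a_3·(cos φ, sin φ) = (10.9917, 1.4475)
cos θ_2 = (122.9135−6²−6²)/(2·6·6) = 0.7071; θ_2 = -44.9979° (elbow-down)
β = atan2(1.4475,10.9917) = 7.5022°; ψ = atan2(-4.2425,10.2428) = -22.4990°
θ_1 = β − ψ = 30.0012°
θ_3 = φ − θ_1 − θ_2 = 119.9968° (wrapped to (-180°,180°])

30.001 -44.998 119.997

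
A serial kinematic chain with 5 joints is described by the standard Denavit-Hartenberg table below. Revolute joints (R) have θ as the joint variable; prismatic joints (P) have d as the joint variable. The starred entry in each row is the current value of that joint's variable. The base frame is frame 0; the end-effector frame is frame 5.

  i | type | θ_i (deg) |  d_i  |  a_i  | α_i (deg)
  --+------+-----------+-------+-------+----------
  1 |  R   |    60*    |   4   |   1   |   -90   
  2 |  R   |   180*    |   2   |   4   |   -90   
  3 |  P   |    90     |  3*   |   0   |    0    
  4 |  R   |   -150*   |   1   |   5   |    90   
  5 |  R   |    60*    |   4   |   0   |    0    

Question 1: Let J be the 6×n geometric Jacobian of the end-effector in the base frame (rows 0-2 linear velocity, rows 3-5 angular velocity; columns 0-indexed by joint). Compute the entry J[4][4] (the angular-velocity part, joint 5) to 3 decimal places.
1.000

axis z_4 = (0.0000,1.0000,0.0000); lever o_n−o_4 = (0.0000,4.0000,0.0000)
cross product → J_v[:, 4] = (-0.0000,0.0000,0.0000)
J_ω[:, 4] = z_4
entry J[4][4] = 1.0000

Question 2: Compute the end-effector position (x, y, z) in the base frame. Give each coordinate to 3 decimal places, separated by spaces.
-8.232 2.402 8.000

after link 1: o_1 = (0.5000, 0.8660, 4.0000)
after link 2: o_2 = (-3.2321, -1.5981, 4.0000)
after link 3: o_3 = (-3.2321, -1.5981, 7.0000)
after link 4: o_4 = (-8.2321, -1.5981, 8.0000)
after link 5: o_5 = (-8.2321, 2.4019, 8.0000)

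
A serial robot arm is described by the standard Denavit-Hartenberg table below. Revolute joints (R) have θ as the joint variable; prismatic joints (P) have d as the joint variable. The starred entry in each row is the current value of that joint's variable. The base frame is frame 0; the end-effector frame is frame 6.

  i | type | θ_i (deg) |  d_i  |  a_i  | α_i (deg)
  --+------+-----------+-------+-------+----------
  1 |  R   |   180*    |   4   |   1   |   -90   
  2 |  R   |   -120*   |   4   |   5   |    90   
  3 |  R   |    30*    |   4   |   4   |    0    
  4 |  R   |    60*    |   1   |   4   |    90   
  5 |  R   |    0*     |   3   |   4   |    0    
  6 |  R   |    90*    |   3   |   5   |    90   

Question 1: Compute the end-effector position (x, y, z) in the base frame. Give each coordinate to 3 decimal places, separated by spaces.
after link 1: o_1 = (-1.0000, 0.0000, 4.0000)
after link 2: o_2 = (1.5000, -4.0000, 8.3301)
after link 3: o_3 = (6.6962, -6.0000, 9.3301)
after link 4: o_4 = (7.5622, -10.0000, 8.8301)
after link 5: o_5 = (9.0622, -14.0000, 11.4282)
after link 6: o_6 = (14.8923, -14.0000, 11.5263)

14.892 -14.000 11.526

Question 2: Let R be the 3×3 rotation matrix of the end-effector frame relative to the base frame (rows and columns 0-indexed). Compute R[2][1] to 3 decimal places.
End-effector y-axis (col 1 of R) = (0.5000,0.0000,0.8660)
R[2][1] = 0.8660

0.866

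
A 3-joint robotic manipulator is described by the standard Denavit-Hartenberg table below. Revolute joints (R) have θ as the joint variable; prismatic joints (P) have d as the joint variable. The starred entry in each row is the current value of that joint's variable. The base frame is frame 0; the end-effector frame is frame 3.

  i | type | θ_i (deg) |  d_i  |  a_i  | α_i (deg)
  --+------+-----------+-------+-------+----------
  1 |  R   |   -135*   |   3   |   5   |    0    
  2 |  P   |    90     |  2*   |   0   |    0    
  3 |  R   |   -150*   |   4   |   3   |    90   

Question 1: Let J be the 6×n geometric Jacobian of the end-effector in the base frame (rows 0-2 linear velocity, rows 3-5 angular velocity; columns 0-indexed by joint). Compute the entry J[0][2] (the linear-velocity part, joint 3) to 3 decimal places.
-0.776

axis z_2 = (0.0000,0.0000,1.0000); lever o_n−o_2 = (-2.8978,0.7765,4.0000)
cross product → J_v[:, 2] = (-0.7765,-2.8978,0.0000)
J_ω[:, 2] = z_2
entry J[0][2] = -0.7765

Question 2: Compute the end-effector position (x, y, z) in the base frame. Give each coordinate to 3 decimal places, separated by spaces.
-6.433 -2.759 9.000

after link 1: o_1 = (-3.5355, -3.5355, 3.0000)
after link 2: o_2 = (-3.5355, -3.5355, 5.0000)
after link 3: o_3 = (-6.4333, -2.7591, 9.0000)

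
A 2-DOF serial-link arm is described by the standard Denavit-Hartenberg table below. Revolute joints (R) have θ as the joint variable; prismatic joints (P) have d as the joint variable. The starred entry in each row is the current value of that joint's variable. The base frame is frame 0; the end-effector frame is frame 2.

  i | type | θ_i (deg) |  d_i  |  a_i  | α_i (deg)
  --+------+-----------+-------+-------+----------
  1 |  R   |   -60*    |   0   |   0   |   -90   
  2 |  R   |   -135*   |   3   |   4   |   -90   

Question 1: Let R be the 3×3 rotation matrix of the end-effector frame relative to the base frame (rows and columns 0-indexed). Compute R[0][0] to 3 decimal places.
-0.354

End-effector x-axis (col 0 of R) = (-0.3536,0.6124,0.7071)
R[0][0] = -0.3536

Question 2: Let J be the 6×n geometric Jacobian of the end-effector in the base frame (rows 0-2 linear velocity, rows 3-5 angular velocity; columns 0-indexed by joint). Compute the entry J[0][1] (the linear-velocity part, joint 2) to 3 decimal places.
axis z_1 = (0.8660,0.5000,0.0000); lever o_n−o_1 = (1.1839,3.9495,2.8284)
cross product → J_v[:, 1] = (1.4142,-2.4495,2.8284)
J_ω[:, 1] = z_1
entry J[0][1] = 1.4142

1.414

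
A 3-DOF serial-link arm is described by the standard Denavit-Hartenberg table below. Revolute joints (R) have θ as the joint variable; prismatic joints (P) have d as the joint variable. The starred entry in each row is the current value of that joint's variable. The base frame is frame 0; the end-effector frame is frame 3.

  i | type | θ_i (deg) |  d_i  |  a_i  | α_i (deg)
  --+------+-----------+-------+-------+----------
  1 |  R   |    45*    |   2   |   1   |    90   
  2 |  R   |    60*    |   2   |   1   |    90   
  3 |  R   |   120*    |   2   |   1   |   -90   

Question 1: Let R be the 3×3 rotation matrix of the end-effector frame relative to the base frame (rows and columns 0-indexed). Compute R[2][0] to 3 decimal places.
End-effector x-axis (col 0 of R) = (0.4356,-0.7891,-0.4330)
R[2][0] = -0.4330

-0.433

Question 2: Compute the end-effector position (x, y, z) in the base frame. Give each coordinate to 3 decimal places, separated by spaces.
4.135 0.082 1.433

after link 1: o_1 = (0.7071, 0.7071, 2.0000)
after link 2: o_2 = (2.4749, -0.3536, 2.8660)
after link 3: o_3 = (4.1352, 0.0820, 1.4330)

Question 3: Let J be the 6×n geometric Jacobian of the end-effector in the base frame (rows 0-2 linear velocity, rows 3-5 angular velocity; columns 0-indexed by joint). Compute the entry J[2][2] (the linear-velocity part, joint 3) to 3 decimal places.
axis z_2 = (0.6124,0.6124,-0.5000); lever o_n−o_2 = (1.6603,0.4356,-1.4330)
cross product → J_v[:, 2] = (-0.6597,0.0474,-0.7500)
J_ω[:, 2] = z_2
entry J[2][2] = -0.7500

-0.750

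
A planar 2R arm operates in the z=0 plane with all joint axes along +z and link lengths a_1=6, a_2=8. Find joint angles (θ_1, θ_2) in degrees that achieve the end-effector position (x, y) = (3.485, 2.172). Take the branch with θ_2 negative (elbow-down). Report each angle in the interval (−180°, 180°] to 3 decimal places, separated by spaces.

cos θ_2 = (16.8628−6²−8²)/(2·6·8) = -0.8660; θ_2 = -149.9985° (elbow-down)
β = atan2(2.1720,3.4850) = 31.9329°; ψ = atan2(-4.0002,-0.9281) = -103.0623°
θ_1 = β − ψ = 134.9952°

134.995 -149.999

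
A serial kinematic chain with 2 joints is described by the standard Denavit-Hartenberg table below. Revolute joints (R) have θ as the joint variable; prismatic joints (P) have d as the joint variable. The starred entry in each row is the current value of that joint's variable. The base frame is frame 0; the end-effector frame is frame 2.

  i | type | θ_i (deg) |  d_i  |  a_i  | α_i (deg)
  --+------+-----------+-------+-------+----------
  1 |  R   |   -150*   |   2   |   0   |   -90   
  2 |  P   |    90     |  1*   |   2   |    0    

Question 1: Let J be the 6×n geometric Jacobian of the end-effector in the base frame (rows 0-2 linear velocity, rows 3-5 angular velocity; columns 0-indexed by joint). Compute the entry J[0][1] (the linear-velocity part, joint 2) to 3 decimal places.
0.500

prismatic axis z_1 = (0.5000,-0.8660,0.0000)
J_v[:, 1] = z_1; J_ω[:, 1] = (0,0,0)
entry J[0][1] = 0.5000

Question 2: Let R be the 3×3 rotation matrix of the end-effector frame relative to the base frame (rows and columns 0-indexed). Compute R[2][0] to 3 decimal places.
End-effector x-axis (col 0 of R) = (-0.0000,-0.0000,-1.0000)
R[2][0] = -1.0000

-1.000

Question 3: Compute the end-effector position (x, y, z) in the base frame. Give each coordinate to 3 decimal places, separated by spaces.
0.500 -0.866 0.000

after link 1: o_1 = (0.0000, 0.0000, 2.0000)
after link 2: o_2 = (0.5000, -0.8660, 0.0000)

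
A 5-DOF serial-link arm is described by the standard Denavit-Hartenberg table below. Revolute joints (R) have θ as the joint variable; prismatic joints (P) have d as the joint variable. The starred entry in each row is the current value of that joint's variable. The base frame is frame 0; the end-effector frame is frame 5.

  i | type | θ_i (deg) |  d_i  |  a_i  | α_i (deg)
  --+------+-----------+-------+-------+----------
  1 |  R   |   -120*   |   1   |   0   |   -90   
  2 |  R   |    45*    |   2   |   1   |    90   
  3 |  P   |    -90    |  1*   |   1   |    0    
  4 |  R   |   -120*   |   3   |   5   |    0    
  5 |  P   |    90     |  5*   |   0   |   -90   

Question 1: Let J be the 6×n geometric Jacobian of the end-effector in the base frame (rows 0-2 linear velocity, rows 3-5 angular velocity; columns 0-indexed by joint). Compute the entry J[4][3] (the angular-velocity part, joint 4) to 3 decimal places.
axis z_3 = (-0.3536,-0.6124,0.7071); lever o_n−o_3 = (0.8676,-3.4973,8.7187)
cross product → J_v[:, 3] = (-2.8661,3.6960,1.7678)
J_ω[:, 3] = z_3
entry J[4][3] = -0.6124

-0.612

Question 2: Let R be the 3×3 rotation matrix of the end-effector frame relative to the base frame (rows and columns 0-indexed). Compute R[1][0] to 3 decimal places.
0.739

End-effector x-axis (col 0 of R) = (-0.5732,0.7392,0.3536)
R[1][0] = 0.7392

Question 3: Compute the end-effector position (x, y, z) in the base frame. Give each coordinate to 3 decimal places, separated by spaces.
1.026 -5.222 9.719

after link 1: o_1 = (0.0000, 0.0000, 1.0000)
after link 2: o_2 = (1.3785, -1.6124, 0.2929)
after link 3: o_3 = (0.1589, -1.7247, 1.0000)
after link 4: o_4 = (2.7943, -2.1602, 6.1832)
after link 5: o_5 = (1.0265, -5.2221, 9.7187)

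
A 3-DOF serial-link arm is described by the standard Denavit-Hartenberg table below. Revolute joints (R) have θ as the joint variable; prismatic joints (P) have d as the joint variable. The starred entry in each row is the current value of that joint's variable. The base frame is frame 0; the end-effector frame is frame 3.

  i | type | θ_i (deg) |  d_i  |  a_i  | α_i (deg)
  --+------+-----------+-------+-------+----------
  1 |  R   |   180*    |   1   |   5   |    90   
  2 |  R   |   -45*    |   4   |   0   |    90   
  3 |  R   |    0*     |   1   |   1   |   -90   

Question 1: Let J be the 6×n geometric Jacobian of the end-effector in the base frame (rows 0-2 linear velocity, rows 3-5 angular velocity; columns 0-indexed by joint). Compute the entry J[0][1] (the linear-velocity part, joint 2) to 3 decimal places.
-1.414

axis z_1 = (0.0000,1.0000,0.0000); lever o_n−o_1 = (0.0000,4.0000,-1.4142)
cross product → J_v[:, 1] = (-1.4142,0.0000,-0.0000)
J_ω[:, 1] = z_1
entry J[0][1] = -1.4142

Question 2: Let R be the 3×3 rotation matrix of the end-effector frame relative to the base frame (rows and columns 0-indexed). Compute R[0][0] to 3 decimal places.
End-effector x-axis (col 0 of R) = (-0.7071,0.0000,-0.7071)
R[0][0] = -0.7071

-0.707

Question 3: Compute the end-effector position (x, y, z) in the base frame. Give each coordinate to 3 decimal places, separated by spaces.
-5.000 4.000 -0.414

after link 1: o_1 = (-5.0000, 0.0000, 1.0000)
after link 2: o_2 = (-5.0000, 4.0000, 1.0000)
after link 3: o_3 = (-5.0000, 4.0000, -0.4142)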